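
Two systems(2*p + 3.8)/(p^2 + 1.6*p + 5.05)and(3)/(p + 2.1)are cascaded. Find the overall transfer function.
Series: H = H₁ · H₂ = (n₁·n₂)/(d₁·d₂).
Num: n₁·n₂ = 6*p + 11.4. Den: d₁·d₂ = p^3 + 3.7*p^2 + 8.41*p + 10.605.
H(p) = (6*p + 11.4)/(p^3 + 3.7*p^2 + 8.41*p + 10.605)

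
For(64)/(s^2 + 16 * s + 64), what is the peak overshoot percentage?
Standard form: ωn²/(s²+2ζωn·s+ωn²) → ωn = 8, ζ = 1.
ζ ≥ 1, so the response is non-oscillatory: peak overshoot = 0%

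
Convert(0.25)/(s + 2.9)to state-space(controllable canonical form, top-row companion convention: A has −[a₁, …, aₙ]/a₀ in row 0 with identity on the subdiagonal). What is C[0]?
Reachable canonical form: C = numerator coefficients (right-aligned, zero-padded to length n).
num = 0.25, C = [[0.25]].
C[0] = 0.25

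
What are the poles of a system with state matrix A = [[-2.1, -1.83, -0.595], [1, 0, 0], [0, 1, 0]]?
Eigenvalues solve det(λI - A) = 0.
Characteristic polynomial: λ^3 + 2.1*λ^2 + 1.83*λ + 0.595 = 0.
Factor: (λ + 0.7)(λ^2 + 1.4*λ + 0.85) = 0.
Roots: -0.7, -0.7 + 0.6j, -0.7 - 0.6j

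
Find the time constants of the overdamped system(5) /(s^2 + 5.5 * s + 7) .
Overdamped: real poles at -2, -3.5. τ = -1/pole → τ₁ = 0.5, τ₂ = 0.2857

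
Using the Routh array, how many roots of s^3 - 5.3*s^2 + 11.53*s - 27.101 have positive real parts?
Routh array:
s^3: [1, 11.53]; s^2: [-5.3, -27.101]; s^1: [6.4166]; s^0: [-27.101]
First column: [1, -5.3, 6.4166, -27.101]. Sign changes = RHP roots = 3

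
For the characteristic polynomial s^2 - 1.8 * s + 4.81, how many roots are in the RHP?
Poles: 0.9 + 2j, 0.9 - 2j. RHP poles (Re>0): 2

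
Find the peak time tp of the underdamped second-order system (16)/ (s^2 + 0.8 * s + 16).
Standard form: ωn²/(s²+2ζωn·s+ωn²) → ωn = 4, ζ = 0.1.
ωd = ωn·√(1-ζ²) = 4·√(1-0.1²) = 3.98.
tp = π/ωd = π/3.98 = 0.7894 s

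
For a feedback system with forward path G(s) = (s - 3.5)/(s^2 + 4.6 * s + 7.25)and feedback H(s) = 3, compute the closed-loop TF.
Closed-loop T = G/(1+GH).
Numerator: G_num * H_den = s - 3.5.
Denominator: G_den * H_den + G_num * H_num = (s^2 + 4.6*s + 7.25) + (3*s - 10.5) = s^2 + 7.6*s - 3.25.
T(s) = (s - 3.5)/(s^2 + 7.6*s - 3.25)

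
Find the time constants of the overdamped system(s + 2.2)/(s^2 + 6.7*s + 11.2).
Overdamped: real poles at -3.2, -3.5. τ = -1/pole → τ₁ = 0.3125, τ₂ = 0.2857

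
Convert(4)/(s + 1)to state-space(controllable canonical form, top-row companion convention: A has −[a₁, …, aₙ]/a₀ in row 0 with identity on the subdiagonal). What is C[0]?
Reachable canonical form: C = numerator coefficients (right-aligned, zero-padded to length n).
num = 4, C = [[4]].
C[0] = 4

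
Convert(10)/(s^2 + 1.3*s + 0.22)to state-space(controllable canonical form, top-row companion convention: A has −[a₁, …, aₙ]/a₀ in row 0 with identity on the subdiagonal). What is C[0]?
Reachable canonical form: C = numerator coefficients (right-aligned, zero-padded to length n).
num = 10, C = [[0, 10]].
C[0] = 0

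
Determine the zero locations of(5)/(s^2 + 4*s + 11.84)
Numerator is a nonzero constant (5) → Zeros: none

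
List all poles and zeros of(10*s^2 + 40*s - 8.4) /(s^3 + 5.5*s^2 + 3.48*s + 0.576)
Set denominator = 0: s^3 + 5.5*s^2 + 3.48*s + 0.576 = (s + 0.3)(s + 0.4)(s + 4.8) = 0 → Poles: -0.3, -0.4, -4.8
Set numerator = 0: 10*s^2 + 40*s - 8.4 = 10*(s - 0.2)(s + 4.2) = 0 → Zeros: -4.2, 0.2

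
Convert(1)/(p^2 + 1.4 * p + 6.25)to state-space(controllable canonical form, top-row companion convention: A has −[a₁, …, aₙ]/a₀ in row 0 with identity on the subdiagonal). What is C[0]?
Reachable canonical form: C = numerator coefficients (right-aligned, zero-padded to length n).
num = 1, C = [[0, 1]].
C[0] = 0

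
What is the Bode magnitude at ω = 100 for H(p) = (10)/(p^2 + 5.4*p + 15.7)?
Substitute p = j*100: H(j100) = -0.000998651 - 5.4012e-05j.
|H(j100)| = sqrt(Re² + Im²) = 0.001.
20*log₁₀(0.001) = -60.00 dB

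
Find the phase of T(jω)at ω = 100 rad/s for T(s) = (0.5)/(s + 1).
Substitute s = j*100: T(j100) = 4.9995e-05 - 0.0049995j.
∠T(j100) = atan2(Im, Re) = atan2(-0.0049995, 4.9995e-05) = -89.43°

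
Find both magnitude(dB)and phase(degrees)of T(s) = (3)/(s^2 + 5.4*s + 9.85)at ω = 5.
Substitute s = j*5: T(j5) = -0.0474167 - 0.0845051j.
|T| = 20*log₁₀(sqrt(Re²+Im²)) = -20.27 dB.
∠T = atan2(Im, Re) = -119.30°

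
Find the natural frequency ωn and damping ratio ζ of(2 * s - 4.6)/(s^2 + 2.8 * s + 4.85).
Underdamped: complex pole -1.4 + 1.7j. ωn = |pole| = 2.202, ζ = -Re(pole)/ωn = 0.6357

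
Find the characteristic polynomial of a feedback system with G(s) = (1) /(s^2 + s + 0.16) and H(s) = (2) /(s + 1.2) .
Characteristic poly = G_den * H_den + G_num * H_num = (s^3 + 2.2*s^2 + 1.36*s + 0.192) + (2) = s^3 + 2.2*s^2 + 1.36*s + 2.192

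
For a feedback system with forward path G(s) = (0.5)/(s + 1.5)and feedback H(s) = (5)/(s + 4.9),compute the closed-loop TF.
Closed-loop T = G/(1+GH).
Numerator: G_num * H_den = 0.5*s + 2.45.
Denominator: G_den * H_den + G_num * H_num = (s^2 + 6.4*s + 7.35) + (2.5) = s^2 + 6.4*s + 9.85.
T(s) = (0.5*s + 2.45)/(s^2 + 6.4*s + 9.85)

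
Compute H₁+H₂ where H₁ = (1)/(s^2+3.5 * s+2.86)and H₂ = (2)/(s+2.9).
Parallel: H = H₁ + H₂ = (n₁·d₂ + n₂·d₁)/(d₁·d₂).
n₁·d₂ = s + 2.9. n₂·d₁ = 2*s^2 + 7*s + 5.72. Sum = 2*s^2 + 8*s + 8.62. d₁·d₂ = s^3 + 6.4*s^2 + 13.01*s + 8.294.
H(s) = (2*s^2 + 8*s + 8.62)/(s^3 + 6.4*s^2 + 13.01*s + 8.294)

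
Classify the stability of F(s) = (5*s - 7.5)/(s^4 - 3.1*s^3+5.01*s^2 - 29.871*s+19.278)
Denominator: s^4 - 3.1*s^3 + 5.01*s^2 - 29.871*s + 19.278 = (s - 0.7)(s - 3.6)(s^2 + 1.2*s + 7.65). Poles: -0.6 + 2.7j, -0.6 - 2.7j, 0.7, 3.6. Unstable (2 pole(s) in RHP)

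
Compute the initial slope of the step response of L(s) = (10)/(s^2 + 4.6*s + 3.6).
IVT: y'(0⁺) = lim_{s→∞} s²·Y(s) = lim_{s→∞} s·L(s).
deg(num) = 0, deg(den) = 2, relative degree = 2 ≥ 2, so s·L(s) → 0. Initial slope = 0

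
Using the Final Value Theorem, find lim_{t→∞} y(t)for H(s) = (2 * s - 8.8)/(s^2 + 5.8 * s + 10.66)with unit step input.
FVT: lim_{t→∞} y(t) = lim_{s→0} s*Y(s) where Y(s) = H(s)/s.
= lim_{s→0} H(s) = H(0) = num(0)/den(0) = -8.8/10.66 = -0.8255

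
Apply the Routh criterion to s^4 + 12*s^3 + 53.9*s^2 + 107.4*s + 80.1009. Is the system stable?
Routh array:
s^4: [1, 53.9, 80.1009]; s^3: [12, 107.4]; s^2: [44.95, 80.1009]; s^1: [86.016]; s^0: [80.1009]
First column: [1, 12, 44.95, 86.016, 80.1009]. Sign changes = 0.
Yes, stable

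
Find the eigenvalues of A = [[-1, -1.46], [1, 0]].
Eigenvalues solve det(λI - A) = 0.
Characteristic polynomial: λ^2 + λ + 1.46 = 0.
Roots: -0.5 + 1.1j, -0.5 - 1.1j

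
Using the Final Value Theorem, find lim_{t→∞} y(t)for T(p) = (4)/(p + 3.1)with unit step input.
FVT: lim_{t→∞} y(t) = lim_{p→0} p*Y(p) where Y(p) = T(p)/p.
= lim_{p→0} T(p) = T(0) = num(0)/den(0) = 4/3.1 = 1.29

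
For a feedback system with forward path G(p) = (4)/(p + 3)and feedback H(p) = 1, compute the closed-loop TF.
Closed-loop T = G/(1+GH).
Numerator: G_num * H_den = 4.
Denominator: G_den * H_den + G_num * H_num = (p + 3) + (4) = p + 7.
T(p) = (4)/(p + 7)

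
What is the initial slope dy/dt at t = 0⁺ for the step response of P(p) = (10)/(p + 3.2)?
IVT: y'(0⁺) = lim_{p→∞} p²·Y(p) = lim_{p→∞} p·P(p).
deg(num) = 0, deg(den) = 1, relative degree = 1, so p·P(p) → (leading num)/(leading den) = 10/1 = 10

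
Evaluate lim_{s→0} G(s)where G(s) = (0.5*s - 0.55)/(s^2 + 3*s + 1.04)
DC gain = G(0) = num(0)/den(0) = -0.55/1.04 = -0.5288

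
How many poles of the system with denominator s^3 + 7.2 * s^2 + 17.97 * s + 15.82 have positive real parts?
s^3 + 7.2*s^2 + 17.97*s + 15.82 = (s + 2.8)(s^2 + 4.4*s + 5.65). Poles: -2.2 + 0.9j, -2.2 - 0.9j, -2.8. RHP poles (Re>0): 0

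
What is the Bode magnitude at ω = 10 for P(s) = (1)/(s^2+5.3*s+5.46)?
Substitute s = j*10: P(j10) = -0.00804814 - 0.00451186j.
|P(j10)| = sqrt(Re² + Im²) = 0.009227.
20*log₁₀(0.009227) = -40.70 dB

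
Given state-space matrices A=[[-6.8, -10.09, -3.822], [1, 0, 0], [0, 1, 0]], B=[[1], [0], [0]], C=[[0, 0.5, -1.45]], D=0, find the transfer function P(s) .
P(s) = C(sI - A)⁻¹B + D.
Characteristic polynomial det(sI - A) = s^3 + 6.8*s^2 + 10.09*s + 3.822.
Numerator from C·adj(sI-A)·B + D·det(sI-A) = 0.5*s - 1.45.
P(s) = (0.5*s - 1.45)/(s^3 + 6.8*s^2 + 10.09*s + 3.822)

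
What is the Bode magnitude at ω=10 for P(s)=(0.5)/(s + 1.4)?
Substitute s = j*10: P(j10) = 0.00686544 - 0.0490388j.
|P(j10)| = sqrt(Re² + Im²) = 0.04952.
20*log₁₀(0.04952) = -26.10 dB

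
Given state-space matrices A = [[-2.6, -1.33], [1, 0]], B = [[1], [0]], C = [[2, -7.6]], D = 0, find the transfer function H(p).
H(p) = C(pI - A)⁻¹B + D.
Characteristic polynomial det(pI - A) = p^2 + 2.6*p + 1.33.
Numerator from C·adj(pI-A)·B + D·det(pI-A) = 2*p - 7.6.
H(p) = (2*p - 7.6)/(p^2 + 2.6*p + 1.33)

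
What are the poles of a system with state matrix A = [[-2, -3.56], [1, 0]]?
Eigenvalues solve det(λI - A) = 0.
Characteristic polynomial: λ^2 + 2*λ + 3.56 = 0.
Roots: -1 + 1.6j, -1 - 1.6j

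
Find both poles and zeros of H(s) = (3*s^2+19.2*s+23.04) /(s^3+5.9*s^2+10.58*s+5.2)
Set denominator = 0: s^3 + 5.9*s^2 + 10.58*s + 5.2 = (s + 2.6)(s + 0.8)(s + 2.5) = 0 → Poles: -0.8, -2.5, -2.6
Set numerator = 0: 3*s^2 + 19.2*s + 23.04 = 3*(s + 1.6)(s + 4.8) = 0 → Zeros: -1.6, -4.8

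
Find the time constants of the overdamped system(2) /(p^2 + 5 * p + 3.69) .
Overdamped: real poles at -4.1, -0.9. τ = -1/pole → τ₁ = 0.2439, τ₂ = 1.111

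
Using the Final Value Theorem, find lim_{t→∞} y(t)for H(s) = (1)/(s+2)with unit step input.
FVT: lim_{t→∞} y(t) = lim_{s→0} s*Y(s) where Y(s) = H(s)/s.
= lim_{s→0} H(s) = H(0) = num(0)/den(0) = 1/2 = 0.5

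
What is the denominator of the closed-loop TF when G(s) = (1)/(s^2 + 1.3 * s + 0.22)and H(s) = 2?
Characteristic poly = G_den * H_den + G_num * H_num = (s^2 + 1.3*s + 0.22) + (2) = s^2 + 1.3*s + 2.22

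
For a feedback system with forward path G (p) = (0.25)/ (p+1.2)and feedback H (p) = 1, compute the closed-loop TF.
Closed-loop T = G/(1+GH).
Numerator: G_num * H_den = 0.25.
Denominator: G_den * H_den + G_num * H_num = (p + 1.2) + (0.25) = p + 1.45.
T(p) = (0.25)/(p + 1.45)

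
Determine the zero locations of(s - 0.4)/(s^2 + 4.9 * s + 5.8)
Set numerator = 0: s - 0.4 = 0 → Zeros: 0.4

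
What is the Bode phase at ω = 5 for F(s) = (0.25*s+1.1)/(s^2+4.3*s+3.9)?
Substitute s = j*5: F(j5) = 0.00403875 - 0.0551264j.
∠F(j5) = atan2(Im, Re) = atan2(-0.0551264, 0.00403875) = -85.81°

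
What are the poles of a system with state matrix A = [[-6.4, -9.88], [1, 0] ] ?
Eigenvalues solve det(λI - A) = 0.
Characteristic polynomial: λ^2 + 6.4*λ + 9.88 = 0.
Factor: (λ + 2.6)(λ + 3.8) = 0.
Roots: -2.6, -3.8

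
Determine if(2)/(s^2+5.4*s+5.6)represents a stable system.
Denominator: s^2 + 5.4*s + 5.6 = (s + 1.4)(s + 4). Poles: -1.4, -4. All Re(p)<0: Yes (stable)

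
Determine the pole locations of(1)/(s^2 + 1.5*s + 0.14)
Set denominator = 0: s^2 + 1.5*s + 0.14 = (s + 0.1)(s + 1.4) = 0 → Poles: -0.1, -1.4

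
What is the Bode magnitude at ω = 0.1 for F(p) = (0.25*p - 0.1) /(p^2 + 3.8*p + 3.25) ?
Substitute p = j*0.1: F(j0.1) = -0.0295527 + 0.0111821j.
|F(j0.1)| = sqrt(Re² + Im²) = 0.0316.
20*log₁₀(0.0316) = -30.01 dB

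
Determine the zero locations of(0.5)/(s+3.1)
Numerator is a nonzero constant (0.5) → Zeros: none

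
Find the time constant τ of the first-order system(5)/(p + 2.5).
First-order system: τ = -1/pole. Pole = -2.5. τ = -1/(-2.5) = 0.4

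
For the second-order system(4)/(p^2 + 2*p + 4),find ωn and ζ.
Standard form: ωn²/(p²+2ζωn·p+ωn²).
const=4=ωn² → ωn=2, p coeff=2=2ζωn → ζ=0.5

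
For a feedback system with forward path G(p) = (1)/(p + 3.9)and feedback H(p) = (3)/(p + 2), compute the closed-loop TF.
Closed-loop T = G/(1+GH).
Numerator: G_num * H_den = p + 2.
Denominator: G_den * H_den + G_num * H_num = (p^2 + 5.9*p + 7.8) + (3) = p^2 + 5.9*p + 10.8.
T(p) = (p + 2)/(p^2 + 5.9*p + 10.8)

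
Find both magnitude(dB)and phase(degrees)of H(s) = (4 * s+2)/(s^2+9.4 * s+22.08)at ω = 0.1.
Substitute s = j*0.1: H(j0.1) = 0.0912272 + 0.0142386j.
|H| = 20*log₁₀(sqrt(Re²+Im²)) = -20.69 dB.
∠H = atan2(Im, Re) = 8.87°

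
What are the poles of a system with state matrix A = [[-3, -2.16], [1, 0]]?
Eigenvalues solve det(λI - A) = 0.
Characteristic polynomial: λ^2 + 3*λ + 2.16 = 0.
Factor: (λ + 1.8)(λ + 1.2) = 0.
Roots: -1.2, -1.8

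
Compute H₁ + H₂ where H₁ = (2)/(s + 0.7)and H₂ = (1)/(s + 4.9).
Parallel: H = H₁ + H₂ = (n₁·d₂ + n₂·d₁)/(d₁·d₂).
n₁·d₂ = 2*s + 9.8. n₂·d₁ = s + 0.7. Sum = 3*s + 10.5. d₁·d₂ = s^2 + 5.6*s + 3.43.
H(s) = (3*s + 10.5)/(s^2 + 5.6*s + 3.43)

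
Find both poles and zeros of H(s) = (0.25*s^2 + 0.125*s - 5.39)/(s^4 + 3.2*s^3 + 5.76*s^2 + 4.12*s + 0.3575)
Set denominator = 0: s^4 + 3.2*s^3 + 5.76*s^2 + 4.12*s + 0.3575 = (s + 1.1)(s + 0.1)(s^2 + 2*s + 3.25) = 0 → Poles: -0.1, -1 + 1.5j, -1 - 1.5j, -1.1
Set numerator = 0: 0.25*s^2 + 0.125*s - 5.39 = 0.25*(s - 4.4)(s + 4.9) = 0 → Zeros: -4.9, 4.4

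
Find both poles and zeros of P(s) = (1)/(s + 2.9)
Set denominator = 0: s + 2.9 = 0 → Poles: -2.9
Numerator is a nonzero constant (1) → Zeros: none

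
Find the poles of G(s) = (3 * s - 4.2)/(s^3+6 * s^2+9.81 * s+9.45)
Set denominator = 0: s^3 + 6*s^2 + 9.81*s + 9.45 = (s + 4.2)(s^2 + 1.8*s + 2.25) = 0 → Poles: -0.9 + 1.2j, -0.9 - 1.2j, -4.2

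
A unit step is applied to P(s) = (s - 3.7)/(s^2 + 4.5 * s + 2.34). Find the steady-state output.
FVT: lim_{t→∞} y(t) = lim_{s→0} s*Y(s) where Y(s) = P(s)/s.
= lim_{s→0} P(s) = P(0) = num(0)/den(0) = -3.7/2.34 = -1.581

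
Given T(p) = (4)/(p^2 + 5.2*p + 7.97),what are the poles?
Set denominator = 0: p^2 + 5.2*p + 7.97 = 0 → Poles: -2.6 + 1.1j, -2.6 - 1.1j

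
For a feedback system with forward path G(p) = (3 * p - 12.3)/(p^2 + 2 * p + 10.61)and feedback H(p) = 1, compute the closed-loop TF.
Closed-loop T = G/(1+GH).
Numerator: G_num * H_den = 3*p - 12.3.
Denominator: G_den * H_den + G_num * H_num = (p^2 + 2*p + 10.61) + (3*p - 12.3) = p^2 + 5*p - 1.69.
T(p) = (3*p - 12.3)/(p^2 + 5*p - 1.69)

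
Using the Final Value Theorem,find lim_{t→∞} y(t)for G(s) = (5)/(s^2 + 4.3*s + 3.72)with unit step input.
FVT: lim_{t→∞} y(t) = lim_{s→0} s*Y(s) where Y(s) = G(s)/s.
= lim_{s→0} G(s) = G(0) = num(0)/den(0) = 5/3.72 = 1.344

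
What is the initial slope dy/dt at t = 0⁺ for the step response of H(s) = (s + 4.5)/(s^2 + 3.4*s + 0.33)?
IVT: y'(0⁺) = lim_{s→∞} s²·Y(s) = lim_{s→∞} s·H(s).
deg(num) = 1, deg(den) = 2, relative degree = 1, so s·H(s) → (leading num)/(leading den) = 1/1 = 1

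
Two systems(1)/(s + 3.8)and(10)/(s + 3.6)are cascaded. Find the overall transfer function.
Series: H = H₁ · H₂ = (n₁·n₂)/(d₁·d₂).
Num: n₁·n₂ = 10. Den: d₁·d₂ = s^2 + 7.4*s + 13.68.
H(s) = (10)/(s^2 + 7.4*s + 13.68)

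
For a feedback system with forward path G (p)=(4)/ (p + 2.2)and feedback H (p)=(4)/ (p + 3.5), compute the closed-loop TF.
Closed-loop T = G/(1+GH).
Numerator: G_num * H_den = 4*p + 14.
Denominator: G_den * H_den + G_num * H_num = (p^2 + 5.7*p + 7.7) + (16) = p^2 + 5.7*p + 23.7.
T(p) = (4*p + 14)/(p^2 + 5.7*p + 23.7)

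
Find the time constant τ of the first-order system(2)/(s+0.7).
First-order system: τ = -1/pole. Pole = -0.7. τ = -1/(-0.7) = 1.429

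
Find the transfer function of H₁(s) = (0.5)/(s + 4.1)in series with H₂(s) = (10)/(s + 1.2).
Series: H = H₁ · H₂ = (n₁·n₂)/(d₁·d₂).
Num: n₁·n₂ = 5. Den: d₁·d₂ = s^2 + 5.3*s + 4.92.
H(s) = (5)/(s^2 + 5.3*s + 4.92)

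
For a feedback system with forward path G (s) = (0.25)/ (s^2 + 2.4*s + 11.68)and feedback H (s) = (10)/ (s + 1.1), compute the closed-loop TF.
Closed-loop T = G/(1+GH).
Numerator: G_num * H_den = 0.25*s + 0.275.
Denominator: G_den * H_den + G_num * H_num = (s^3 + 3.5*s^2 + 14.32*s + 12.848) + (2.5) = s^3 + 3.5*s^2 + 14.32*s + 15.348.
T(s) = (0.25*s + 0.275)/(s^3 + 3.5*s^2 + 14.32*s + 15.348)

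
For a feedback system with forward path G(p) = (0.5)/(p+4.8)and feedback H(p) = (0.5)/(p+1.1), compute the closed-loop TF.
Closed-loop T = G/(1+GH).
Numerator: G_num * H_den = 0.5*p + 0.55.
Denominator: G_den * H_den + G_num * H_num = (p^2 + 5.9*p + 5.28) + (0.25) = p^2 + 5.9*p + 5.53.
T(p) = (0.5*p + 0.55)/(p^2 + 5.9*p + 5.53)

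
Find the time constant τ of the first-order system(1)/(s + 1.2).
First-order system: τ = -1/pole. Pole = -1.2. τ = -1/(-1.2) = 0.8333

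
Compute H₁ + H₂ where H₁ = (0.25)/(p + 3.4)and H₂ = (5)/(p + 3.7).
Parallel: H = H₁ + H₂ = (n₁·d₂ + n₂·d₁)/(d₁·d₂).
n₁·d₂ = 0.25*p + 0.925. n₂·d₁ = 5*p + 17. Sum = 5.25*p + 17.925. d₁·d₂ = p^2 + 7.1*p + 12.58.
H(p) = (5.25*p + 17.925)/(p^2 + 7.1*p + 12.58)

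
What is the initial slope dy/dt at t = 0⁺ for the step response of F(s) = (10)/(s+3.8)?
IVT: y'(0⁺) = lim_{s→∞} s²·Y(s) = lim_{s→∞} s·F(s).
deg(num) = 0, deg(den) = 1, relative degree = 1, so s·F(s) → (leading num)/(leading den) = 10/1 = 10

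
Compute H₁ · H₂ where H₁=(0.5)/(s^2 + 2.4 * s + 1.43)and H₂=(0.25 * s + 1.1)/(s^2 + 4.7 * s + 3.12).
Series: H = H₁ · H₂ = (n₁·n₂)/(d₁·d₂).
Num: n₁·n₂ = 0.125*s + 0.55. Den: d₁·d₂ = s^4 + 7.1*s^3 + 15.83*s^2 + 14.209*s + 4.4616.
H(s) = (0.125*s + 0.55)/(s^4 + 7.1*s^3 + 15.83*s^2 + 14.209*s + 4.4616)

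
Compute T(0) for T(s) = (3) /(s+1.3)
DC gain = T(0) = num(0)/den(0) = 3/1.3 = 2.308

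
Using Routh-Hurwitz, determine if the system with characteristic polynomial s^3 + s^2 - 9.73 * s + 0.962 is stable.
Routh array:
s^3: [1, -9.73]; s^2: [1, 0.962]; s^1: [-10.692]; s^0: [0.962]
First column: [1, 1, -10.692, 0.962]. Sign changes = 2.
No, unstable (2 RHP root(s))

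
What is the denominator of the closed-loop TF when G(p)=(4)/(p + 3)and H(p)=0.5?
Characteristic poly = G_den * H_den + G_num * H_num = (p + 3) + (2) = p + 5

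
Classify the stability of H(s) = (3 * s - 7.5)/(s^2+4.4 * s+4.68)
Denominator: s^2 + 4.4*s + 4.68 = (s + 1.8)(s + 2.6). Poles: -1.8, -2.6. Stable (all poles in LHP)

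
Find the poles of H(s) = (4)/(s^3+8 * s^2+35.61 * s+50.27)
Set denominator = 0: s^3 + 8*s^2 + 35.61*s + 50.27 = (s + 2.2)(s^2 + 5.8*s + 22.85) = 0 → Poles: -2.2, -2.9 + 3.8j, -2.9 - 3.8j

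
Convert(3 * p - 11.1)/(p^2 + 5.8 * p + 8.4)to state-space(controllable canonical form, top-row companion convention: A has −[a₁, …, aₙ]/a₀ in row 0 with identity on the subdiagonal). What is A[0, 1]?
Reachable canonical form for den = p^2 + 5.8*p + 8.4: top row of A = -[a₁,a₂,...,aₙ]/a₀, ones on the subdiagonal, zeros elsewhere.
A = [[-5.8, -8.4], [1, 0]].
A[0,1] = -8.4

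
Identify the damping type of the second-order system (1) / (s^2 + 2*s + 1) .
Standard form: ωn²/(s²+2ζωn·s+ωn²) gives ωn=1, ζ=1.
Critically damped (ζ = 1)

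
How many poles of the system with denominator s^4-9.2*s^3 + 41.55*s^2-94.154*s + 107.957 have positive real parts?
s^4 - 9.2*s^3 + 41.55*s^2 - 94.154*s + 107.957 = (s^2 - 5.4*s + 12.13)(s^2 - 3.8*s + 8.9). Poles: 1.9 + 2.3j, 1.9 - 2.3j, 2.7 + 2.2j, 2.7 - 2.2j. RHP poles (Re>0): 4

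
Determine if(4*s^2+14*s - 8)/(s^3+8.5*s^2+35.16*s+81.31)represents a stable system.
Denominator: s^3 + 8.5*s^2 + 35.16*s + 81.31 = (s + 4.7)(s^2 + 3.8*s + 17.3). Poles: -1.9 + 3.7j, -1.9 - 3.7j, -4.7. All Re(p)<0: Yes (stable)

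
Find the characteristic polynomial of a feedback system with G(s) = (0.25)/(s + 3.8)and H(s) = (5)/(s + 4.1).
Characteristic poly = G_den * H_den + G_num * H_num = (s^2 + 7.9*s + 15.58) + (1.25) = s^2 + 7.9*s + 16.83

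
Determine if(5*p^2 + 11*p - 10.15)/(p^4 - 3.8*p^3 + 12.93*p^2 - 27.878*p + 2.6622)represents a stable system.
Denominator: p^4 - 3.8*p^3 + 12.93*p^2 - 27.878*p + 2.6622 = (p - 2.7)(p - 0.1)(p^2 - p + 9.86). Poles: 0.1, 0.5 + 3.1j, 0.5 - 3.1j, 2.7. All Re(p)<0: No (unstable)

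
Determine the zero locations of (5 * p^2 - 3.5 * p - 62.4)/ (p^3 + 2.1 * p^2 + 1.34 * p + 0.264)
Set numerator = 0: 5*p^2 - 3.5*p - 62.4 = 5*(p - 3.9)(p + 3.2) = 0 → Zeros: -3.2, 3.9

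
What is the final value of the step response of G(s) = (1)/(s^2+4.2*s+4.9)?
FVT: lim_{t→∞} y(t) = lim_{s→0} s*Y(s) where Y(s) = G(s)/s.
= lim_{s→0} G(s) = G(0) = num(0)/den(0) = 1/4.9 = 0.2041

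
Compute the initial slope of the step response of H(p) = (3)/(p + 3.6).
IVT: y'(0⁺) = lim_{p→∞} p²·Y(p) = lim_{p→∞} p·H(p).
deg(num) = 0, deg(den) = 1, relative degree = 1, so p·H(p) → (leading num)/(leading den) = 3/1 = 3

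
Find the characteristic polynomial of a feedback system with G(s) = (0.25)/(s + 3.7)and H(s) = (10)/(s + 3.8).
Characteristic poly = G_den * H_den + G_num * H_num = (s^2 + 7.5*s + 14.06) + (2.5) = s^2 + 7.5*s + 16.56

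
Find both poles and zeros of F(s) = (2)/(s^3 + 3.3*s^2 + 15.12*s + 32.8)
Set denominator = 0: s^3 + 3.3*s^2 + 15.12*s + 32.8 = (s + 2.5)(s^2 + 0.8*s + 13.12) = 0 → Poles: -0.4 + 3.6j, -0.4 - 3.6j, -2.5
Numerator is a nonzero constant (2) → Zeros: none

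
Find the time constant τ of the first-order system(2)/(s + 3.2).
First-order system: τ = -1/pole. Pole = -3.2. τ = -1/(-3.2) = 0.3125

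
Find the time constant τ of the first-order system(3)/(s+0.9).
First-order system: τ = -1/pole. Pole = -0.9. τ = -1/(-0.9) = 1.111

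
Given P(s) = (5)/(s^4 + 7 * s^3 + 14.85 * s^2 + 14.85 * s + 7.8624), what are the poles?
Set denominator = 0: s^4 + 7*s^3 + 14.85*s^2 + 14.85*s + 7.8624 = (s + 4.2)(s + 1.6)(s^2 + 1.2*s + 1.17) = 0 → Poles: -0.6 + 0.9j, -0.6 - 0.9j, -1.6, -4.2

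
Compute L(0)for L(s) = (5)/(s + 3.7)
DC gain = L(0) = num(0)/den(0) = 5/3.7 = 1.351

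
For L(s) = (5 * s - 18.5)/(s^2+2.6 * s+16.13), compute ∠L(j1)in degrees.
Substitute s = j*1: L(j1) = -1.1325 + 0.525083j.
∠L(j1) = atan2(Im, Re) = atan2(0.525083, -1.1325) = 155.13°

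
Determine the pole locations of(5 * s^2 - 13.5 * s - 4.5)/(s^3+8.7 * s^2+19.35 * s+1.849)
Set denominator = 0: s^3 + 8.7*s^2 + 19.35*s + 1.849 = (s + 4.3)(s + 0.1)(s + 4.3) = 0 → Poles: -0.1, -4.3, -4.3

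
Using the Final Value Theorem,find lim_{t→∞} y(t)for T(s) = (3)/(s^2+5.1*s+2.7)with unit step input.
FVT: lim_{t→∞} y(t) = lim_{s→0} s*Y(s) where Y(s) = T(s)/s.
= lim_{s→0} T(s) = T(0) = num(0)/den(0) = 3/2.7 = 1.111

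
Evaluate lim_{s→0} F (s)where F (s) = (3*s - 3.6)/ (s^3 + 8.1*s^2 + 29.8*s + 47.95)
DC gain = F(0) = num(0)/den(0) = -3.6/47.95 = -0.07508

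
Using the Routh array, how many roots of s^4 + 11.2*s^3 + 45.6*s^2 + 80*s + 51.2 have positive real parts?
Routh array:
s^4: [1, 45.6, 51.2]; s^3: [11.2, 80]; s^2: [38.4571, 51.2]; s^1: [65.0889]; s^0: [51.2]
First column: [1, 11.2, 38.4571, 65.0889, 51.2]. Sign changes = RHP roots = 0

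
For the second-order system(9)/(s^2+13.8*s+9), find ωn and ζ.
Standard form: ωn²/(s²+2ζωn·s+ωn²).
const=9=ωn² → ωn=3, s coeff=13.8=2ζωn → ζ=2.3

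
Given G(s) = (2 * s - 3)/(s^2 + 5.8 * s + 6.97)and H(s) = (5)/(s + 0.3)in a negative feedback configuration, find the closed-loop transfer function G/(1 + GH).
Closed-loop T = G/(1+GH).
Numerator: G_num * H_den = 2*s^2 - 2.4*s - 0.9.
Denominator: G_den * H_den + G_num * H_num = (s^3 + 6.1*s^2 + 8.71*s + 2.091) + (10*s - 15) = s^3 + 6.1*s^2 + 18.71*s - 12.909.
T(s) = (2*s^2 - 2.4*s - 0.9)/(s^3 + 6.1*s^2 + 18.71*s - 12.909)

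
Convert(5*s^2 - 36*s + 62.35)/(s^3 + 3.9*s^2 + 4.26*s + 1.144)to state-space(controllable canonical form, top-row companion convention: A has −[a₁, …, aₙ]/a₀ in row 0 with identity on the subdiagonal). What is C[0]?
Reachable canonical form: C = numerator coefficients (right-aligned, zero-padded to length n).
num = 5*s^2 - 36*s + 62.35, C = [[5, -36, 62.35]].
C[0] = 5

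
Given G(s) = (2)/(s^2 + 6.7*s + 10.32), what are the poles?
Set denominator = 0: s^2 + 6.7*s + 10.32 = (s + 4.3)(s + 2.4) = 0 → Poles: -2.4, -4.3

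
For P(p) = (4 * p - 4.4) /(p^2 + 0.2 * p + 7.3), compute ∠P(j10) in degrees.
Substitute p = j*10: P(j10) = 0.0567481 - 0.430275j.
∠P(j10) = atan2(Im, Re) = atan2(-0.430275, 0.0567481) = -82.49°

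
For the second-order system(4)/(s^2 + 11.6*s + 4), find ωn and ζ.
Standard form: ωn²/(s²+2ζωn·s+ωn²).
const=4=ωn² → ωn=2, s coeff=11.6=2ζωn → ζ=2.9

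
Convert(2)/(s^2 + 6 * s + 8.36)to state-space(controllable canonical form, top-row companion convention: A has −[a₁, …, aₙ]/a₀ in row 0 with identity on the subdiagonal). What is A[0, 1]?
Reachable canonical form for den = s^2 + 6*s + 8.36: top row of A = -[a₁,a₂,...,aₙ]/a₀, ones on the subdiagonal, zeros elsewhere.
A = [[-6, -8.36], [1, 0]].
A[0,1] = -8.36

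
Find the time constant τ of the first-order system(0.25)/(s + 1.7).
First-order system: τ = -1/pole. Pole = -1.7. τ = -1/(-1.7) = 0.5882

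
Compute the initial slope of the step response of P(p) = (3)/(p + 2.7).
IVT: y'(0⁺) = lim_{p→∞} p²·Y(p) = lim_{p→∞} p·P(p).
deg(num) = 0, deg(den) = 1, relative degree = 1, so p·P(p) → (leading num)/(leading den) = 3/1 = 3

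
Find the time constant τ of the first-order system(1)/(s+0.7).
First-order system: τ = -1/pole. Pole = -0.7. τ = -1/(-0.7) = 1.429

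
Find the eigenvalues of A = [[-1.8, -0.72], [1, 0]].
Eigenvalues solve det(λI - A) = 0.
Characteristic polynomial: λ^2 + 1.8*λ + 0.72 = 0.
Factor: (λ + 1.2)(λ + 0.6) = 0.
Roots: -0.6, -1.2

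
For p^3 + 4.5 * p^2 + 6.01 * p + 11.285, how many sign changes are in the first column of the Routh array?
Routh array:
p^3: [1, 6.01]; p^2: [4.5, 11.285]; p^1: [3.50222]; p^0: [11.285]
First column: [1, 4.5, 3.50222, 11.285]. Sign changes = 0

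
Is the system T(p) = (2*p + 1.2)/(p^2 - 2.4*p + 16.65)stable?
Denominator: p^2 - 2.4*p + 16.65. Poles: 1.2 + 3.9j, 1.2 - 3.9j. All Re(p)<0: No (unstable)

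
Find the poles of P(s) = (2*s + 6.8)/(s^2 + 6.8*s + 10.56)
Set denominator = 0: s^2 + 6.8*s + 10.56 = (s + 4.4)(s + 2.4) = 0 → Poles: -2.4, -4.4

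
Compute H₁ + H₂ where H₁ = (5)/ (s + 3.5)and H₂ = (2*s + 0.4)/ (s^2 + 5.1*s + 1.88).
Parallel: H = H₁ + H₂ = (n₁·d₂ + n₂·d₁)/(d₁·d₂).
n₁·d₂ = 5*s^2 + 25.5*s + 9.4. n₂·d₁ = 2*s^2 + 7.4*s + 1.4. Sum = 7*s^2 + 32.9*s + 10.8. d₁·d₂ = s^3 + 8.6*s^2 + 19.73*s + 6.58.
H(s) = (7*s^2 + 32.9*s + 10.8)/(s^3 + 8.6*s^2 + 19.73*s + 6.58)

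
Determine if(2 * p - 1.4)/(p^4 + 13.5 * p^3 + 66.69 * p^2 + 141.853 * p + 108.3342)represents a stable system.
Denominator: p^4 + 13.5*p^3 + 66.69*p^2 + 141.853*p + 108.3342 = (p + 4.3)(p + 3.9)(p + 1.9)(p + 3.4). Poles: -1.9, -3.4, -3.9, -4.3. All Re(p)<0: Yes (stable)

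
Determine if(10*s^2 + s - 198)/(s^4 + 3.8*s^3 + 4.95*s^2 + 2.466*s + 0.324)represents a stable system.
Denominator: s^4 + 3.8*s^3 + 4.95*s^2 + 2.466*s + 0.324 = (s + 0.9)(s + 1.5)(s + 1.2)(s + 0.2). Poles: -0.2, -0.9, -1.2, -1.5. All Re(p)<0: Yes (stable)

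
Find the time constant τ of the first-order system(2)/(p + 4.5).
First-order system: τ = -1/pole. Pole = -4.5. τ = -1/(-4.5) = 0.2222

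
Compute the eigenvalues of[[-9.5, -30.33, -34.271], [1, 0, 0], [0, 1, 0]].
Eigenvalues solve det(λI - A) = 0.
Characteristic polynomial: λ^3 + 9.5*λ^2 + 30.33*λ + 34.271 = 0.
Factor: (λ + 4.3)(λ^2 + 5.2*λ + 7.97) = 0.
Roots: -2.6 + 1.1j, -2.6 - 1.1j, -4.3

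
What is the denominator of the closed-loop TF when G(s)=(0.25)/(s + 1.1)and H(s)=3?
Characteristic poly = G_den * H_den + G_num * H_num = (s + 1.1) + (0.75) = s + 1.85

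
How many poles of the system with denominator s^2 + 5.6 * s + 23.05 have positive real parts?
Poles: -2.8 + 3.9j, -2.8 - 3.9j. RHP poles (Re>0): 0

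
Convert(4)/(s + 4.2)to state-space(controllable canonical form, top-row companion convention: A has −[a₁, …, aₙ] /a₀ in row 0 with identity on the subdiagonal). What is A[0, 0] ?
Reachable canonical form for den = s + 4.2: top row of A = -[a₁,a₂,...,aₙ]/a₀, ones on the subdiagonal, zeros elsewhere.
A = [[-4.2]].
A[0,0] = -4.2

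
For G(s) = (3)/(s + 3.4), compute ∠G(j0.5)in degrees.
Substitute s = j*0.5: G(j0.5) = 0.863675 - 0.127011j.
∠G(j0.5) = atan2(Im, Re) = atan2(-0.127011, 0.863675) = -8.37°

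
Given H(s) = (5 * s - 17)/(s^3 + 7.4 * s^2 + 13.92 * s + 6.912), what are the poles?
Set denominator = 0: s^3 + 7.4*s^2 + 13.92*s + 6.912 = (s + 0.8)(s + 4.8)(s + 1.8) = 0 → Poles: -0.8, -1.8, -4.8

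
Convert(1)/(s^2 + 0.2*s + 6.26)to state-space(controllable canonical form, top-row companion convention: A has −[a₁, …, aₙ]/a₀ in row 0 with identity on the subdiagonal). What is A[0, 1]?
Reachable canonical form for den = s^2 + 0.2*s + 6.26: top row of A = -[a₁,a₂,...,aₙ]/a₀, ones on the subdiagonal, zeros elsewhere.
A = [[-0.2, -6.26], [1, 0]].
A[0,1] = -6.26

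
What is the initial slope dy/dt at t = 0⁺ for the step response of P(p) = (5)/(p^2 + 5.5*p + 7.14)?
IVT: y'(0⁺) = lim_{p→∞} p²·Y(p) = lim_{p→∞} p·P(p).
deg(num) = 0, deg(den) = 2, relative degree = 2 ≥ 2, so p·P(p) → 0. Initial slope = 0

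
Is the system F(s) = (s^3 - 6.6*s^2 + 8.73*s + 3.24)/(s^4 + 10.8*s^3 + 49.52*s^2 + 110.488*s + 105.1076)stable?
Denominator: s^4 + 10.8*s^3 + 49.52*s^2 + 110.488*s + 105.1076 = (s^2 + 5.8*s + 10.66)(s^2 + 5*s + 9.86). Poles: -2.5 + 1.9j, -2.5 - 1.9j, -2.9 + 1.5j, -2.9 - 1.5j. All Re(p)<0: Yes (stable)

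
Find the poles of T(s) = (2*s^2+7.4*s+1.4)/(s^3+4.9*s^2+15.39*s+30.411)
Set denominator = 0: s^3 + 4.9*s^2 + 15.39*s + 30.411 = (s + 3.1)(s^2 + 1.8*s + 9.81) = 0 → Poles: -0.9 + 3j, -0.9 - 3j, -3.1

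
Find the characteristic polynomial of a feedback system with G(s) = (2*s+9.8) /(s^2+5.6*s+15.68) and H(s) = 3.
Characteristic poly = G_den * H_den + G_num * H_num = (s^2 + 5.6*s + 15.68) + (6*s + 29.4) = s^2 + 11.6*s + 45.08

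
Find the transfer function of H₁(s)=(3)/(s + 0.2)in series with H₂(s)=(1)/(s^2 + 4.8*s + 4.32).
Series: H = H₁ · H₂ = (n₁·n₂)/(d₁·d₂).
Num: n₁·n₂ = 3. Den: d₁·d₂ = s^3 + 5*s^2 + 5.28*s + 0.864.
H(s) = (3)/(s^3 + 5*s^2 + 5.28*s + 0.864)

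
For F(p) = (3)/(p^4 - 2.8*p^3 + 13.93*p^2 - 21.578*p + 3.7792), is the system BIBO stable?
Denominator: p^4 - 2.8*p^3 + 13.93*p^2 - 21.578*p + 3.7792 = (p - 0.2)(p - 1.6)(p^2 - p + 11.81). Poles: 0.2, 0.5 + 3.4j, 0.5 - 3.4j, 1.6. All Re(p)<0: No (unstable)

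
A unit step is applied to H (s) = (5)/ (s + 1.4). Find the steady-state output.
FVT: lim_{t→∞} y(t) = lim_{s→0} s*Y(s) where Y(s) = H(s)/s.
= lim_{s→0} H(s) = H(0) = num(0)/den(0) = 5/1.4 = 3.571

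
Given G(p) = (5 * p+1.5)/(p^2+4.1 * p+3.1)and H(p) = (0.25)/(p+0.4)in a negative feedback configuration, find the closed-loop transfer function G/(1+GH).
Closed-loop T = G/(1+GH).
Numerator: G_num * H_den = 5*p^2 + 3.5*p + 0.6.
Denominator: G_den * H_den + G_num * H_num = (p^3 + 4.5*p^2 + 4.74*p + 1.24) + (1.25*p + 0.375) = p^3 + 4.5*p^2 + 5.99*p + 1.615.
T(p) = (5*p^2 + 3.5*p + 0.6)/(p^3 + 4.5*p^2 + 5.99*p + 1.615)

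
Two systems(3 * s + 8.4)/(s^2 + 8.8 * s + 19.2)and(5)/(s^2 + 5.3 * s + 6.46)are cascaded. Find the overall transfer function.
Series: H = H₁ · H₂ = (n₁·n₂)/(d₁·d₂).
Num: n₁·n₂ = 15*s + 42. Den: d₁·d₂ = s^4 + 14.1*s^3 + 72.3*s^2 + 158.608*s + 124.032.
H(s) = (15*s + 42)/(s^4 + 14.1*s^3 + 72.3*s^2 + 158.608*s + 124.032)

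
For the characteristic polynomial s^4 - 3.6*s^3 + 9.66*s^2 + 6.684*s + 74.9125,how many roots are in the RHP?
s^4 - 3.6*s^3 + 9.66*s^2 + 6.684*s + 74.9125 = (s^2 - 5.6*s + 16.25)(s^2 + 2*s + 4.61). Poles: -1 + 1.9j, -1 - 1.9j, 2.8 + 2.9j, 2.8 - 2.9j. RHP poles (Re>0): 2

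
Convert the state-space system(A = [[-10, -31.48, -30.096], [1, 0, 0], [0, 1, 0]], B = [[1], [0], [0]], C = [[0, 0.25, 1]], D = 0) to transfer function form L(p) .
L(p) = C(pI - A)⁻¹B + D.
Characteristic polynomial det(pI - A) = p^3 + 10*p^2 + 31.48*p + 30.096.
Numerator from C·adj(pI-A)·B + D·det(pI-A) = 0.25*p + 1.
L(p) = (0.25*p + 1)/(p^3 + 10*p^2 + 31.48*p + 30.096)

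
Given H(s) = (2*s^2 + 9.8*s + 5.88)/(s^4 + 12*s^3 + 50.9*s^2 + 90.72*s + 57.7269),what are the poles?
Set denominator = 0: s^4 + 12*s^3 + 50.9*s^2 + 90.72*s + 57.7269 = (s + 2.1)(s + 4.9)(s + 3.3)(s + 1.7) = 0 → Poles: -1.7, -2.1, -3.3, -4.9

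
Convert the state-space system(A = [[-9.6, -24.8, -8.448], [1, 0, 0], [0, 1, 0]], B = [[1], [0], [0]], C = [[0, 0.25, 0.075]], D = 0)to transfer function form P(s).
P(s) = C(sI - A)⁻¹B + D.
Characteristic polynomial det(sI - A) = s^3 + 9.6*s^2 + 24.8*s + 8.448.
Numerator from C·adj(sI-A)·B + D·det(sI-A) = 0.25*s + 0.075.
P(s) = (0.25*s + 0.075)/(s^3 + 9.6*s^2 + 24.8*s + 8.448)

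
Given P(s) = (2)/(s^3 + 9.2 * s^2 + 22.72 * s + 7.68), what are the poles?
Set denominator = 0: s^3 + 9.2*s^2 + 22.72*s + 7.68 = (s + 4.8)(s + 0.4)(s + 4) = 0 → Poles: -0.4, -4, -4.8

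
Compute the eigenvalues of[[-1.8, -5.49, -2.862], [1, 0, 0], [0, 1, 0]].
Eigenvalues solve det(λI - A) = 0.
Characteristic polynomial: λ^3 + 1.8*λ^2 + 5.49*λ + 2.862 = 0.
Factor: (λ + 0.6)(λ^2 + 1.2*λ + 4.77) = 0.
Roots: -0.6, -0.6 + 2.1j, -0.6 - 2.1j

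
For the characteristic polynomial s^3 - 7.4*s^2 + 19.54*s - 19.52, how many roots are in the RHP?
s^3 - 7.4*s^2 + 19.54*s - 19.52 = (s - 3.2)(s^2 - 4.2*s + 6.1). Poles: 2.1 + 1.3j, 2.1 - 1.3j, 3.2. RHP poles (Re>0): 3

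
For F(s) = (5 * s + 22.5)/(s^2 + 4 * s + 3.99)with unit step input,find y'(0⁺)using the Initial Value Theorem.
IVT: y'(0⁺) = lim_{s→∞} s²·Y(s) = lim_{s→∞} s·F(s).
deg(num) = 1, deg(den) = 2, relative degree = 1, so s·F(s) → (leading num)/(leading den) = 5/1 = 5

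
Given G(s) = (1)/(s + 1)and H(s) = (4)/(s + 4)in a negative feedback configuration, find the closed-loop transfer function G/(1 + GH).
Closed-loop T = G/(1+GH).
Numerator: G_num * H_den = s + 4.
Denominator: G_den * H_den + G_num * H_num = (s^2 + 5*s + 4) + (4) = s^2 + 5*s + 8.
T(s) = (s + 4)/(s^2 + 5*s + 8)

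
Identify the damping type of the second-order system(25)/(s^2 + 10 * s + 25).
Standard form: ωn²/(s²+2ζωn·s+ωn²) gives ωn=5, ζ=1.
Critically damped (ζ = 1)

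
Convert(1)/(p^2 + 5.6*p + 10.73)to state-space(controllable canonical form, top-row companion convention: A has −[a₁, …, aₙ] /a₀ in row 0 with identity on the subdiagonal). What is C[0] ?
Reachable canonical form: C = numerator coefficients (right-aligned, zero-padded to length n).
num = 1, C = [[0, 1]].
C[0] = 0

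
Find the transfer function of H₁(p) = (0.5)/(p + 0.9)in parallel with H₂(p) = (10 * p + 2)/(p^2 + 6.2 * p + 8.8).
Parallel: H = H₁ + H₂ = (n₁·d₂ + n₂·d₁)/(d₁·d₂).
n₁·d₂ = 0.5*p^2 + 3.1*p + 4.4. n₂·d₁ = 10*p^2 + 11*p + 1.8. Sum = 10.5*p^2 + 14.1*p + 6.2. d₁·d₂ = p^3 + 7.1*p^2 + 14.38*p + 7.92.
H(p) = (10.5*p^2 + 14.1*p + 6.2)/(p^3 + 7.1*p^2 + 14.38*p + 7.92)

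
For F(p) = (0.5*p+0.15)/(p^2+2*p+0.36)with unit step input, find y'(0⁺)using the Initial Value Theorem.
IVT: y'(0⁺) = lim_{p→∞} p²·Y(p) = lim_{p→∞} p·F(p).
deg(num) = 1, deg(den) = 2, relative degree = 1, so p·F(p) → (leading num)/(leading den) = 0.5/1 = 0.5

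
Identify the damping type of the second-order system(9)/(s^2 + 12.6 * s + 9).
Standard form: ωn²/(s²+2ζωn·s+ωn²) gives ωn=3, ζ=2.1.
Overdamped (ζ = 2.1 > 1)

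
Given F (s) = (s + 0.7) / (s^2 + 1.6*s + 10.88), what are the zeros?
Set numerator = 0: s + 0.7 = 0 → Zeros: -0.7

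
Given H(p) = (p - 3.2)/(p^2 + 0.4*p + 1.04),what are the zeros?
Set numerator = 0: p - 3.2 = 0 → Zeros: 3.2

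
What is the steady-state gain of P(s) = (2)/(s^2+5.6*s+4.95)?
DC gain = P(0) = num(0)/den(0) = 2/4.95 = 0.404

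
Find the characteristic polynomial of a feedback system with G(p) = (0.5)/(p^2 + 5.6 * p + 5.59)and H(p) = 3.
Characteristic poly = G_den * H_den + G_num * H_num = (p^2 + 5.6*p + 5.59) + (1.5) = p^2 + 5.6*p + 7.09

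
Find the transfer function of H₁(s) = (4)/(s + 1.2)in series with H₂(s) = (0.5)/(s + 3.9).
Series: H = H₁ · H₂ = (n₁·n₂)/(d₁·d₂).
Num: n₁·n₂ = 2. Den: d₁·d₂ = s^2 + 5.1*s + 4.68.
H(s) = (2)/(s^2 + 5.1*s + 4.68)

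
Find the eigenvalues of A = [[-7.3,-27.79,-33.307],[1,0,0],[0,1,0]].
Eigenvalues solve det(λI - A) = 0.
Characteristic polynomial: λ^3 + 7.3*λ^2 + 27.79*λ + 33.307 = 0.
Factor: (λ + 1.9)(λ^2 + 5.4*λ + 17.53) = 0.
Roots: -1.9, -2.7 + 3.2j, -2.7 - 3.2j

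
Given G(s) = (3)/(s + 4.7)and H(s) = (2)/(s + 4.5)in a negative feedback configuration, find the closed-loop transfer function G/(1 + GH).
Closed-loop T = G/(1+GH).
Numerator: G_num * H_den = 3*s + 13.5.
Denominator: G_den * H_den + G_num * H_num = (s^2 + 9.2*s + 21.15) + (6) = s^2 + 9.2*s + 27.15.
T(s) = (3*s + 13.5)/(s^2 + 9.2*s + 27.15)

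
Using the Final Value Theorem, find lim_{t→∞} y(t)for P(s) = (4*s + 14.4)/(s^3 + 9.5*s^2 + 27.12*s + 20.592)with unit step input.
FVT: lim_{t→∞} y(t) = lim_{s→0} s*Y(s) where Y(s) = P(s)/s.
= lim_{s→0} P(s) = P(0) = num(0)/den(0) = 14.4/20.592 = 0.6993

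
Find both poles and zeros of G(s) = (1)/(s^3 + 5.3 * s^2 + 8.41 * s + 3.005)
Set denominator = 0: s^3 + 5.3*s^2 + 8.41*s + 3.005 = (s + 0.5)(s^2 + 4.8*s + 6.01) = 0 → Poles: -0.5, -2.4 + 0.5j, -2.4 - 0.5j
Numerator is a nonzero constant (1) → Zeros: none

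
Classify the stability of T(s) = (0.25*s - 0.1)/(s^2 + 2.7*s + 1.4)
Denominator: s^2 + 2.7*s + 1.4 = (s + 2)(s + 0.7). Poles: -0.7, -2. Stable (all poles in LHP)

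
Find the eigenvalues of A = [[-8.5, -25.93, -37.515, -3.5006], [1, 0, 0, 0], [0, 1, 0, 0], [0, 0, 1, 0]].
Eigenvalues solve det(λI - A) = 0.
Characteristic polynomial: λ^4 + 8.5*λ^3 + 25.93*λ^2 + 37.515*λ + 3.5006 = 0.
Factor: (λ + 0.1)(λ + 4.6)(λ^2 + 3.8*λ + 7.61) = 0.
Roots: -0.1, -1.9 + 2j, -1.9 - 2j, -4.6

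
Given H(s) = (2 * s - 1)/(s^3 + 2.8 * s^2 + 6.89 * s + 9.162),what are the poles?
Set denominator = 0: s^3 + 2.8*s^2 + 6.89*s + 9.162 = (s + 1.8)(s^2 + s + 5.09) = 0 → Poles: -0.5 + 2.2j, -0.5 - 2.2j, -1.8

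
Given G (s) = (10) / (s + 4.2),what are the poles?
Set denominator = 0: s + 4.2 = 0 → Poles: -4.2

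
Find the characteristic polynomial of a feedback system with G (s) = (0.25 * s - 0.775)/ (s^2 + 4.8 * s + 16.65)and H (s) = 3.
Characteristic poly = G_den * H_den + G_num * H_num = (s^2 + 4.8*s + 16.65) + (0.75*s - 2.325) = s^2 + 5.55*s + 14.325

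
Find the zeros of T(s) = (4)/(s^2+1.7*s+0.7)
Numerator is a nonzero constant (4) → Zeros: none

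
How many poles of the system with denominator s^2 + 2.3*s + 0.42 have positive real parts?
s^2 + 2.3*s + 0.42 = (s + 2.1)(s + 0.2). Poles: -0.2, -2.1. RHP poles (Re>0): 0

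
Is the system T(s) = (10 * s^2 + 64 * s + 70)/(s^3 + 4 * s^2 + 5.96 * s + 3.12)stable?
Denominator: s^3 + 4*s^2 + 5.96*s + 3.12 = (s + 1.2)(s^2 + 2.8*s + 2.6). Poles: -1.2, -1.4 + 0.8j, -1.4 - 0.8j. All Re(p)<0: Yes (stable)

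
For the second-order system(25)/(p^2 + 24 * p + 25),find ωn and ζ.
Standard form: ωn²/(p²+2ζωn·p+ωn²).
const=25=ωn² → ωn=5, p coeff=24=2ζωn → ζ=2.4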